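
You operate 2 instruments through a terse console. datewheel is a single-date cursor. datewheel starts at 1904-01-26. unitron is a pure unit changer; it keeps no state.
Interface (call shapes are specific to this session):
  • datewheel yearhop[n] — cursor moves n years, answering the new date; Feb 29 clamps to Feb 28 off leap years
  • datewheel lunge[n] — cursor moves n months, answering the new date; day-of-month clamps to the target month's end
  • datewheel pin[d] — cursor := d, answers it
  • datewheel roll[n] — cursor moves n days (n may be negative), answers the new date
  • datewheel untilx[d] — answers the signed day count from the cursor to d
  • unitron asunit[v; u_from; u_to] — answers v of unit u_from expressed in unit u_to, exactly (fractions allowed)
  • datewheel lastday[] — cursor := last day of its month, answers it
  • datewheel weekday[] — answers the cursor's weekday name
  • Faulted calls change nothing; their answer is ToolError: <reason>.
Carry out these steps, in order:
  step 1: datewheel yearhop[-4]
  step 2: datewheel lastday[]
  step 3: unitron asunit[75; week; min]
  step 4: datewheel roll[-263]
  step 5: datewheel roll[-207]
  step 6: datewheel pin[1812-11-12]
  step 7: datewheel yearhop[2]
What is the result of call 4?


Answer: 1899-05-13

Derivation:
~$ datewheel yearhop n=-4
:: 1900-01-26
~$ datewheel lastday
:: 1900-01-31
~$ unitron asunit v=75 u_from=week u_to=min
:: 756000
~$ datewheel roll n=-263
:: 1899-05-13
~$ datewheel roll n=-207
:: 1898-10-18
~$ datewheel pin d=1812-11-12
:: 1812-11-12
~$ datewheel yearhop n=2
:: 1814-11-12


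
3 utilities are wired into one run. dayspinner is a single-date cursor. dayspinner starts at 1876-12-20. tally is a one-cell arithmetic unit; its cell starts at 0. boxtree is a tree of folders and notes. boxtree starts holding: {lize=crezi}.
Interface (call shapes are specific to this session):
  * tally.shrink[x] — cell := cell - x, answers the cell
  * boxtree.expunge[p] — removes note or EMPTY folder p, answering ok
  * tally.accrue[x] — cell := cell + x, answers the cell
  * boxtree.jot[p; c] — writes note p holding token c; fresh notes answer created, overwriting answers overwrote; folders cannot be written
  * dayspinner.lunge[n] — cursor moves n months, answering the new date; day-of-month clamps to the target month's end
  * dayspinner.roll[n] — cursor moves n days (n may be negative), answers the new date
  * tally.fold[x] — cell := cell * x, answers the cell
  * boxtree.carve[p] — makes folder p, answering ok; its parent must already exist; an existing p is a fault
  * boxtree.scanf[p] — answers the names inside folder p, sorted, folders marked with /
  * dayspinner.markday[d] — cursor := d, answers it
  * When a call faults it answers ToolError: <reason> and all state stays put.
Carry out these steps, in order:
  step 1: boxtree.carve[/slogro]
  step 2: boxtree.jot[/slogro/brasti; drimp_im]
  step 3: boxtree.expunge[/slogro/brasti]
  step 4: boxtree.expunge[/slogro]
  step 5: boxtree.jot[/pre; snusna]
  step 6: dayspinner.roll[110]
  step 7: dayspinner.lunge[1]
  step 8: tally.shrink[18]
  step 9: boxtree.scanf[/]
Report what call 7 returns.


Answer: 1877-05-09

Derivation:
% boxtree.carve p='/slogro'
= ok
% boxtree.jot p='/slogro/brasti' c='drimp_im'
= created
% boxtree.expunge p='/slogro/brasti'
= ok
% boxtree.expunge p='/slogro'
= ok
% boxtree.jot p='/pre' c='snusna'
= created
% dayspinner.roll n='110'
= 1877-04-09
% dayspinner.lunge n='1'
= 1877-05-09
% tally.shrink x='18'
= -18
% boxtree.scanf p='/'
= [lize, pre]


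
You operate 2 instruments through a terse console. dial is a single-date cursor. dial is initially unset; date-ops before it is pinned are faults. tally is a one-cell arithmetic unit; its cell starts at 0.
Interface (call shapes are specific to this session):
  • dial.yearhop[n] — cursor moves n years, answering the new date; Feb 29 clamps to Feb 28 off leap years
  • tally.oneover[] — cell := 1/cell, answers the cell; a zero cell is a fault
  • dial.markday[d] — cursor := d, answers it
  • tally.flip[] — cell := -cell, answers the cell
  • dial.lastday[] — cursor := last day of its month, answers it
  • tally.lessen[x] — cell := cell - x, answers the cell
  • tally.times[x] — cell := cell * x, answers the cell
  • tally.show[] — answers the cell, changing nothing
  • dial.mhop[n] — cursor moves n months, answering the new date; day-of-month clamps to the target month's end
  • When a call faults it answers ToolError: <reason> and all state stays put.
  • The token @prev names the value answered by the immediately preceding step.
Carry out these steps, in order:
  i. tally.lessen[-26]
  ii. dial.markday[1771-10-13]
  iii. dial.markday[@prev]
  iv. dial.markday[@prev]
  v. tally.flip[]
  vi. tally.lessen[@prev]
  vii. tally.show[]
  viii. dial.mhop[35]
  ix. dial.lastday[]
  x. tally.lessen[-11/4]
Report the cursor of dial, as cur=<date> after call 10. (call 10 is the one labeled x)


Answer: cur=1774-09-30

Derivation:
>> lessen(x=-26)
<< 26
>> markday(d=1771-10-13)
<< 1771-10-13
>> markday(d=@prev)
<< 1771-10-13
>> markday(d=@prev)
<< 1771-10-13
>> flip()
<< -26
>> lessen(x=@prev)
<< 0
>> show()
<< 0
>> mhop(n=35)
<< 1774-09-13
>> lastday()
<< 1774-09-30
>> lessen(x=-11/4)
<< 11/4


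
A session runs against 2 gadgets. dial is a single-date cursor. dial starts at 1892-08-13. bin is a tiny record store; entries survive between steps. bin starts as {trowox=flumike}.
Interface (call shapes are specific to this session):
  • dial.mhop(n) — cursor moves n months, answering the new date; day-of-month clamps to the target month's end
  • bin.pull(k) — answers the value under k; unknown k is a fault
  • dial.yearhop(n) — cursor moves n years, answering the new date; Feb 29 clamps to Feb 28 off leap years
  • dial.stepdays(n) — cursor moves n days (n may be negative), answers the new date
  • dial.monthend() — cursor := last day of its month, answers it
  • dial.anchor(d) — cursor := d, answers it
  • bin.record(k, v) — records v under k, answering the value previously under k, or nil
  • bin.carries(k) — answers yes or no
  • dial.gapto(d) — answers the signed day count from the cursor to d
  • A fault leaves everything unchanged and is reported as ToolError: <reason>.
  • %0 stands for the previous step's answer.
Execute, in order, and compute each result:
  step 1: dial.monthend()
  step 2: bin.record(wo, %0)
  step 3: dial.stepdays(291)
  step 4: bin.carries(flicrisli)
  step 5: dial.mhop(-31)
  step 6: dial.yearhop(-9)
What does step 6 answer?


Answer: 1881-11-18

Derivation:
Invoking monthend: 1892-08-31.
Next I call record on wo, %0, yielding nil.
I use stepdays on 291, giving 1893-06-18.
I call carries on flicrisli, giving no.
Invoking mhop on -31, yielding 1890-11-18.
I use yearhop on -9, — result: 1881-11-18.


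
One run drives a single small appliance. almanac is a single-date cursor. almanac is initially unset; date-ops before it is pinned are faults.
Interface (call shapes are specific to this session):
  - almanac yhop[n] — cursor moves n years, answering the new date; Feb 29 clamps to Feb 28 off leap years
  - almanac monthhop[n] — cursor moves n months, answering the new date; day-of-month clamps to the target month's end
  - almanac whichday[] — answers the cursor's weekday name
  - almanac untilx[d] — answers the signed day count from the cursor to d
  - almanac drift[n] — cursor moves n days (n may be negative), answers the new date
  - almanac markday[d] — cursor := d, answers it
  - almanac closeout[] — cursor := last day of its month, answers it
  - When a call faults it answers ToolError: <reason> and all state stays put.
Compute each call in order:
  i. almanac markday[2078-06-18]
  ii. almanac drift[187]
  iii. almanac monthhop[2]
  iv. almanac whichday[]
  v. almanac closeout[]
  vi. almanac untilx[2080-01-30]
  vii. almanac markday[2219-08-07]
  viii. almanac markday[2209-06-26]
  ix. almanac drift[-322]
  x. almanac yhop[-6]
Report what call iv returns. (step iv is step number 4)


! 1. almanac markday(2078-06-18) ~> 2078-06-18
! 2. almanac drift(187) ~> 2078-12-22
! 3. almanac monthhop(2) ~> 2079-02-22
! 4. almanac whichday() ~> Wednesday
! 5. almanac closeout() ~> 2079-02-28
! 6. almanac untilx(2080-01-30) ~> 336
! 7. almanac markday(2219-08-07) ~> 2219-08-07
! 8. almanac markday(2209-06-26) ~> 2209-06-26
! 9. almanac drift(-322) ~> 2208-08-08
! 10. almanac yhop(-6) ~> 2202-08-08

Answer: Wednesday


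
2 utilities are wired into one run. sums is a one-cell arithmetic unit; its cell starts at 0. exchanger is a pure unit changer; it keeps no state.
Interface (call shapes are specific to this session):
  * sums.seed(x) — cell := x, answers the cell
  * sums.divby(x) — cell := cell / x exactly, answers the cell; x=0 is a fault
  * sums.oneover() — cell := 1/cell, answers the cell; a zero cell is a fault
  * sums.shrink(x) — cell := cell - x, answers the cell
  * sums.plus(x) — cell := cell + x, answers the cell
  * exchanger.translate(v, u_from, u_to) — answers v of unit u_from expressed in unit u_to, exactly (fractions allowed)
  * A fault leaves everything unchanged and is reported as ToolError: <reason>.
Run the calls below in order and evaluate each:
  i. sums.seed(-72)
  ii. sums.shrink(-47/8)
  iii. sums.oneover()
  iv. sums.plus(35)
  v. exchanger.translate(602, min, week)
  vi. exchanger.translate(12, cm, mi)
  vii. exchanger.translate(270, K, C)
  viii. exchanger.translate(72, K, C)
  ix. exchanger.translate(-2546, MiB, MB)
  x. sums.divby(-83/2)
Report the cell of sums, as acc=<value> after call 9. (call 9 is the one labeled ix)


==> seed(x→-72)
<== -72
==> shrink(x→-47/8)
<== -529/8
==> oneover()
<== -8/529
==> plus(x→35)
<== 18507/529
==> translate(v→602, u_from→min, u_to→week)
<== 43/720
==> translate(v→12, u_from→cm, u_to→mi)
<== 5/67056
==> translate(v→270, u_from→K, u_to→C)
<== -63/20
==> translate(v→72, u_from→K, u_to→C)
<== -4023/20
==> translate(v→-2546, u_from→MiB, u_to→MB)
<== -41713664/15625
==> divby(x→-83/2)
<== -37014/43907

Answer: acc=18507/529


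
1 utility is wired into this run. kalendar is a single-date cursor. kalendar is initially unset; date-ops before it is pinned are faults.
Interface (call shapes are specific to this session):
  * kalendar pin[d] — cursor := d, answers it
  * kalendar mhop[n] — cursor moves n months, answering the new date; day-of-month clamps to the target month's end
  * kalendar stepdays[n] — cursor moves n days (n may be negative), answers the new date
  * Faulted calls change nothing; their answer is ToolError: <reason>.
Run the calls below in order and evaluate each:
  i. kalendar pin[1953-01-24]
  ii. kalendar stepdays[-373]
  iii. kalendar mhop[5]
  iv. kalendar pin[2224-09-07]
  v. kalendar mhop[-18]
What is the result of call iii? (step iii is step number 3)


·→ kalendar pin(d: 1953-01-24)
·← 1953-01-24
·→ kalendar stepdays(n: -373)
·← 1952-01-17
·→ kalendar mhop(n: 5)
·← 1952-06-17
·→ kalendar pin(d: 2224-09-07)
·← 2224-09-07
·→ kalendar mhop(n: -18)
·← 2223-03-07

Answer: 1952-06-17


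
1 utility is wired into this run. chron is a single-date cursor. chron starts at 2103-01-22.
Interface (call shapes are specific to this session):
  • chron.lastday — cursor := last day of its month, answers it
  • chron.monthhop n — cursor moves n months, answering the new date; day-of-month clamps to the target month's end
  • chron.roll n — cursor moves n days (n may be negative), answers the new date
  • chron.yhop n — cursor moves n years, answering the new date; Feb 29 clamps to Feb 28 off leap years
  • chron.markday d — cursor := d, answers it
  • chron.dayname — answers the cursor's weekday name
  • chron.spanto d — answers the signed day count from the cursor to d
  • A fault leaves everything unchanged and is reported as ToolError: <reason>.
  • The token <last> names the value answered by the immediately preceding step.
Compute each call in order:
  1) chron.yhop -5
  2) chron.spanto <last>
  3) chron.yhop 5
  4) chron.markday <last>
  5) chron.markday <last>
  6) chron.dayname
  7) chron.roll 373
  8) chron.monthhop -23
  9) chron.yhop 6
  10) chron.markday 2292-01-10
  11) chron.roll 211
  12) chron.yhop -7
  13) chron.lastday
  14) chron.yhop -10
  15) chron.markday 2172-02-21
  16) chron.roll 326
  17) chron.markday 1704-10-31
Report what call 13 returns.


Answer: 2285-08-31

Derivation:
! 1. chron.yhop(n→-5) ~> 2098-01-22
! 2. chron.spanto(d→<last>) ~> 0
! 3. chron.yhop(n→5) ~> 2103-01-22
! 4. chron.markday(d→<last>) ~> 2103-01-22
! 5. chron.markday(d→<last>) ~> 2103-01-22
! 6. chron.dayname() ~> Monday
! 7. chron.roll(n→373) ~> 2104-01-30
! 8. chron.monthhop(n→-23) ~> 2102-02-28
! 9. chron.yhop(n→6) ~> 2108-02-28
! 10. chron.markday(d→2292-01-10) ~> 2292-01-10
! 11. chron.roll(n→211) ~> 2292-08-08
! 12. chron.yhop(n→-7) ~> 2285-08-08
! 13. chron.lastday() ~> 2285-08-31
! 14. chron.yhop(n→-10) ~> 2275-08-31
! 15. chron.markday(d→2172-02-21) ~> 2172-02-21
! 16. chron.roll(n→326) ~> 2173-01-12
! 17. chron.markday(d→1704-10-31) ~> 1704-10-31


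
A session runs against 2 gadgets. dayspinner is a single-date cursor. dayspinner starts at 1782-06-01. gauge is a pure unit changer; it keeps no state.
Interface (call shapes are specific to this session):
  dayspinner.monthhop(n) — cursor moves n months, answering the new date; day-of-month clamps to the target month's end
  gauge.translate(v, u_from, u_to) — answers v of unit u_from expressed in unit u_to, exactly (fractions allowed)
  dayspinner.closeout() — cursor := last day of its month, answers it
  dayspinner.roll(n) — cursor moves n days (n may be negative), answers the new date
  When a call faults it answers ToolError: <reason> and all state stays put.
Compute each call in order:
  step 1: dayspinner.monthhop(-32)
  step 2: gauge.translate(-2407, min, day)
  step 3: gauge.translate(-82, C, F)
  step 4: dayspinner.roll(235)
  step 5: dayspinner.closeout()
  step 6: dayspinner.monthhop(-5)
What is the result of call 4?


Answer: 1780-05-23

Derivation:
// dayspinner.monthhop(n: -32) -> 1779-10-01
// gauge.translate(v: -2407, u_from: min, u_to: day) -> -2407/1440
// gauge.translate(v: -82, u_from: C, u_to: F) -> -578/5
// dayspinner.roll(n: 235) -> 1780-05-23
// dayspinner.closeout() -> 1780-05-31
// dayspinner.monthhop(n: -5) -> 1779-12-31


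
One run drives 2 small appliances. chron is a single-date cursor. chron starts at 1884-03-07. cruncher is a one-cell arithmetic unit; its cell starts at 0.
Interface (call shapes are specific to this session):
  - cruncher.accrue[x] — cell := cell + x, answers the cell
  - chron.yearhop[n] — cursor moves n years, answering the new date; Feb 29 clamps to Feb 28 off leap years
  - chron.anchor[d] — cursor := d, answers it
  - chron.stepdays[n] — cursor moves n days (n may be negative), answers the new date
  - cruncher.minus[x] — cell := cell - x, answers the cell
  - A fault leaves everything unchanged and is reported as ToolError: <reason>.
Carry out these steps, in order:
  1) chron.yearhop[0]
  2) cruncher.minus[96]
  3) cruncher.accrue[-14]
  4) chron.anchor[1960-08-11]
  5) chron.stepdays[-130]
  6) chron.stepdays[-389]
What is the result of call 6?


Answer: 1959-03-11

Derivation:
I use chron.yearhop(n='0'), and observe 1884-03-07.
Then cruncher.minus(x='96'), — result: -96.
Then cruncher.accrue(x='-14'), — result: -110.
Now I run chron.anchor(d='1960-08-11'), and see 1960-08-11.
I try chron.stepdays(n='-130'), yielding 1960-04-03.
Now I run chron.stepdays(n='-389'), and observe 1959-03-11.


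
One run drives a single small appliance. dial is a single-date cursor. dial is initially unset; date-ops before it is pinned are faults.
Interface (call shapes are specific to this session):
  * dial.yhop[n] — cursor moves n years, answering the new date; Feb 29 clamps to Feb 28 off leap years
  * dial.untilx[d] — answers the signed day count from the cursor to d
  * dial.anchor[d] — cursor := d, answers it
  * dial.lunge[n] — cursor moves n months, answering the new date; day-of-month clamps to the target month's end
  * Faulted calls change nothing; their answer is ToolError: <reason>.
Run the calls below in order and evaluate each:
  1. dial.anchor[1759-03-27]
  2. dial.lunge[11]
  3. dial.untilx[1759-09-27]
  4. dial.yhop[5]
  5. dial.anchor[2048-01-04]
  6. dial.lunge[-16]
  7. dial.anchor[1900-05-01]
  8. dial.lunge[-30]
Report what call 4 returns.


Answer: 1765-02-27

Derivation:
Step: dial.anchor[d='1759-03-27']
Result: 1759-03-27
Step: dial.lunge[n='11']
Result: 1760-02-27
Step: dial.untilx[d='1759-09-27']
Result: -153
Step: dial.yhop[n='5']
Result: 1765-02-27
Step: dial.anchor[d='2048-01-04']
Result: 2048-01-04
Step: dial.lunge[n='-16']
Result: 2046-09-04
Step: dial.anchor[d='1900-05-01']
Result: 1900-05-01
Step: dial.lunge[n='-30']
Result: 1897-11-01


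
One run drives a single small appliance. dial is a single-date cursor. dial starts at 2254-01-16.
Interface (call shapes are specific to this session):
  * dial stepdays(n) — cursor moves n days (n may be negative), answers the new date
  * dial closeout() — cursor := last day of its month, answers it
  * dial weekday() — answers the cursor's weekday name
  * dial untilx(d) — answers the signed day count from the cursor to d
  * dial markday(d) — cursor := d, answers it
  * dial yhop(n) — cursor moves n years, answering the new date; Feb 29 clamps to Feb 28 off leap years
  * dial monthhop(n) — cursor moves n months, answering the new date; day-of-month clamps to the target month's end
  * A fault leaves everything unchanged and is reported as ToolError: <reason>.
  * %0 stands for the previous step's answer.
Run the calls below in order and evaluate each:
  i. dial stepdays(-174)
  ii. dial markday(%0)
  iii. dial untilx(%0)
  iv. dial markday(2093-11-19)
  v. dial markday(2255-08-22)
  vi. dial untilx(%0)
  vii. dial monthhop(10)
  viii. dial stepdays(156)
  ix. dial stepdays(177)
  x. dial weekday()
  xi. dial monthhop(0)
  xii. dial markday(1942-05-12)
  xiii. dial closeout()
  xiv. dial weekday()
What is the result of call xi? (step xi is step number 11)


! 1. dial stepdays(n→-174) : 2253-07-26
! 2. dial markday(d→%0) : 2253-07-26
! 3. dial untilx(d→%0) : 0
! 4. dial markday(d→2093-11-19) : 2093-11-19
! 5. dial markday(d→2255-08-22) : 2255-08-22
! 6. dial untilx(d→%0) : 0
! 7. dial monthhop(n→10) : 2256-06-22
! 8. dial stepdays(n→156) : 2256-11-25
! 9. dial stepdays(n→177) : 2257-05-21
! 10. dial weekday() : Thursday
! 11. dial monthhop(n→0) : 2257-05-21
! 12. dial markday(d→1942-05-12) : 1942-05-12
! 13. dial closeout() : 1942-05-31
! 14. dial weekday() : Sunday

Answer: 2257-05-21


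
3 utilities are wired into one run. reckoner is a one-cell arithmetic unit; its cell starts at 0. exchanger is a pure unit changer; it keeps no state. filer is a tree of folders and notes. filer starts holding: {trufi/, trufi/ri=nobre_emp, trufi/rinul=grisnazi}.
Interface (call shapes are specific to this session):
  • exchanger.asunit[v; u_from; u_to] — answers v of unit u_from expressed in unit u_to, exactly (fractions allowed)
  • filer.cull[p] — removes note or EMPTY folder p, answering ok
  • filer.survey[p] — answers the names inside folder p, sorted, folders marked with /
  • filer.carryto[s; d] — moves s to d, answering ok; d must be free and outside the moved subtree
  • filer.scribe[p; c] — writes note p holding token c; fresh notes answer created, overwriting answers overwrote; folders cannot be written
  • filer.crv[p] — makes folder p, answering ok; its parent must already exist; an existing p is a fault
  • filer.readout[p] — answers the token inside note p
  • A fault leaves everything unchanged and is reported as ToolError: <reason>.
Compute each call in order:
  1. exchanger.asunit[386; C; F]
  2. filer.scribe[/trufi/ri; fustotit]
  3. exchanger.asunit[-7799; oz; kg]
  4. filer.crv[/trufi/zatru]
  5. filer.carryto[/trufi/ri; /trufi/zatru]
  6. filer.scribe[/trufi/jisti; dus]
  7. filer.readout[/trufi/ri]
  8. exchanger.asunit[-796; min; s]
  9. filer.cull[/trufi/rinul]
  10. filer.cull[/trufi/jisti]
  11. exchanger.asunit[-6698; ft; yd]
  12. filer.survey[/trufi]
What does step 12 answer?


Answer: [ri, zatru/]

Derivation:
Step: exchanger.asunit[386; C; F]
Result: 3634/5
Step: filer.scribe[/trufi/ri; fustotit]
Result: overwrote
Step: exchanger.asunit[-7799; oz; kg]
Result: -353756689363/1600000000
Step: filer.crv[/trufi/zatru]
Result: ok
Step: filer.carryto[/trufi/ri; /trufi/zatru]
Result: ToolError: exists
Step: filer.scribe[/trufi/jisti; dus]
Result: created
Step: filer.readout[/trufi/ri]
Result: fustotit
Step: exchanger.asunit[-796; min; s]
Result: -47760
Step: filer.cull[/trufi/rinul]
Result: ok
Step: filer.cull[/trufi/jisti]
Result: ok
Step: exchanger.asunit[-6698; ft; yd]
Result: -6698/3
Step: filer.survey[/trufi]
Result: [ri, zatru/]


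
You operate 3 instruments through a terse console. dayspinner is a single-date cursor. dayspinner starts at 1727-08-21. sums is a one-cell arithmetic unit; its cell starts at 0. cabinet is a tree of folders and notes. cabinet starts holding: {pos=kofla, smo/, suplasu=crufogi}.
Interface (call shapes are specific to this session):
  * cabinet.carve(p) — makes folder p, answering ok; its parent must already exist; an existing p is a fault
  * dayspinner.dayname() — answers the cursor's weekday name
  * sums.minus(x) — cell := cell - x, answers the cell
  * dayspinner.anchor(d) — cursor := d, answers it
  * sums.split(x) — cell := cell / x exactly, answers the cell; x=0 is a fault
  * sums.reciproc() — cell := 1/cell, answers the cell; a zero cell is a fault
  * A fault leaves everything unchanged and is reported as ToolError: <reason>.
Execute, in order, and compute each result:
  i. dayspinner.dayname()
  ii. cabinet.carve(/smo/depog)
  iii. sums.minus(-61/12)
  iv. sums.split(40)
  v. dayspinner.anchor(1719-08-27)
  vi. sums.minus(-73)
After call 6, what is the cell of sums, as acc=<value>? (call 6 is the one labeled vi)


==> dayspinner.dayname()
<== Thursday
==> cabinet.carve(p='/smo/depog')
<== ok
==> sums.minus(x='-61/12')
<== 61/12
==> sums.split(x='40')
<== 61/480
==> dayspinner.anchor(d='1719-08-27')
<== 1719-08-27
==> sums.minus(x='-73')
<== 35101/480

Answer: acc=35101/480


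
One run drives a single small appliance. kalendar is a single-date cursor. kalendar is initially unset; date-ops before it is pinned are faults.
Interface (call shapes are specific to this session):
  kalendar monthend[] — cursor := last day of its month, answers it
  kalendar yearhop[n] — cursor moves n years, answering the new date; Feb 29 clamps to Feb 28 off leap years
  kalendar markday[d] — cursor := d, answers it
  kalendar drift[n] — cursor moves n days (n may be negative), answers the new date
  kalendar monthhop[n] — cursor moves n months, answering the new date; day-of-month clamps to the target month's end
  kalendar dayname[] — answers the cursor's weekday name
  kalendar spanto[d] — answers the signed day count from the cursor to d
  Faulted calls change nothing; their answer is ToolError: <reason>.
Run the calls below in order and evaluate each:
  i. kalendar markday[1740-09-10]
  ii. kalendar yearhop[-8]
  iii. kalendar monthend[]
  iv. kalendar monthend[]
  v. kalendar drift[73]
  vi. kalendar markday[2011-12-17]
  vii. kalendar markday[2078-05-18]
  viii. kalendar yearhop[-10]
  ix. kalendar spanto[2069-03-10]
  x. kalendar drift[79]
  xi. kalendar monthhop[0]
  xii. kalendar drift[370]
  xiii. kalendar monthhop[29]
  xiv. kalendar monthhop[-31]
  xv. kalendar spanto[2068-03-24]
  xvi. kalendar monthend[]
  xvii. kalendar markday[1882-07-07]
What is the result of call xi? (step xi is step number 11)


Answer: 2068-08-05

Derivation:
I invoke kalendar markday using d='1740-09-10': 1740-09-10.
I try kalendar yearhop using n='-8', giving 1732-09-10.
I try kalendar monthend, → 1732-09-30.
I try kalendar monthend(), and observe 1732-09-30.
Now I run kalendar drift using n='73', — result: 1732-12-12.
Using kalendar markday using d='2011-12-17', which returns 2011-12-17.
Now I run kalendar markday using d='2078-05-18', giving 2078-05-18.
Then kalendar yearhop using n='-10', giving 2068-05-18.
Next I call kalendar spanto using d='2069-03-10', which returns 296.
I invoke kalendar drift using n='79', and get 2068-08-05.
Invoking kalendar monthhop using n='0', which returns 2068-08-05.
I try kalendar drift using n='370', and get 2069-08-10.
Then kalendar monthhop using n='29', yielding 2072-01-10.
I try kalendar monthhop using n='-31', — result: 2069-06-10.
Then kalendar spanto using d='2068-03-24', yielding -443.
I use kalendar monthend(): 2069-06-30.
I invoke kalendar markday using d='1882-07-07', which returns 1882-07-07.


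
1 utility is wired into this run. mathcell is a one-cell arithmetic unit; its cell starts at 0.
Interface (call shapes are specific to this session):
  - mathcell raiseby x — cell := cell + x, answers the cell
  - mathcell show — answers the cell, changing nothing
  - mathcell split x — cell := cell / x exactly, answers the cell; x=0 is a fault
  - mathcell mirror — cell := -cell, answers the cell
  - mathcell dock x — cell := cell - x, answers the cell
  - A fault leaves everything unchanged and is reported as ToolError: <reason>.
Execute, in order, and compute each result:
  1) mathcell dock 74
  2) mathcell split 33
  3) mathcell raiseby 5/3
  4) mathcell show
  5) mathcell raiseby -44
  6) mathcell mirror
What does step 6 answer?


Answer: 1471/33

Derivation:
Calling mathcell dock on x→74, and get -74.
Then mathcell split on x→33, → -74/33.
I use mathcell raiseby on x→5/3, which returns -19/33.
I try mathcell show, — result: -19/33.
Then mathcell raiseby on x→-44, and see -1471/33.
Next I call mathcell mirror, and observe 1471/33.


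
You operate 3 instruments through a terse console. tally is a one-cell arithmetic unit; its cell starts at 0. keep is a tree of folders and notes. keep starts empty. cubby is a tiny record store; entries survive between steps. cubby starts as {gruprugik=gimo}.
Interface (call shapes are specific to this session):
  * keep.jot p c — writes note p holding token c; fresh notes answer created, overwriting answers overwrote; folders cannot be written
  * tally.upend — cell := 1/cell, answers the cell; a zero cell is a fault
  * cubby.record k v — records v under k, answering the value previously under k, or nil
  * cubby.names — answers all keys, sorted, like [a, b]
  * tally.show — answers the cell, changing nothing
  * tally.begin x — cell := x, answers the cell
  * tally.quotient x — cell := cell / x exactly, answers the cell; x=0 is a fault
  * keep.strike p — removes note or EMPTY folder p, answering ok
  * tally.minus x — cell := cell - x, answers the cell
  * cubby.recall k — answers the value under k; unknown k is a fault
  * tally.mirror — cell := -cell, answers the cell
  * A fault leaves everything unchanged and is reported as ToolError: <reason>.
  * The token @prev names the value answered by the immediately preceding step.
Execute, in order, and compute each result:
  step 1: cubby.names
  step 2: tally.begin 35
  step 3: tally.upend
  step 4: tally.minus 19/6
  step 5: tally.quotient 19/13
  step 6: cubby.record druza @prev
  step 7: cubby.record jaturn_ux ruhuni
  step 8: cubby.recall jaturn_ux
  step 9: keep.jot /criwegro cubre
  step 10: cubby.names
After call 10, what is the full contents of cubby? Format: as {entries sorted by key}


Answer: {druza=-8567/3990, gruprugik=gimo, jaturn_ux=ruhuni}

Derivation:
$ cubby.names
= [gruprugik]
$ tally.begin x=35
= 35
$ tally.upend
= 1/35
$ tally.minus x=19/6
= -659/210
$ tally.quotient x=19/13
= -8567/3990
$ cubby.record k=druza v=@prev
= nil
$ cubby.record k=jaturn_ux v=ruhuni
= nil
$ cubby.recall k=jaturn_ux
= ruhuni
$ keep.jot p=/criwegro c=cubre
= created
$ cubby.names
= [druza, gruprugik, jaturn_ux]


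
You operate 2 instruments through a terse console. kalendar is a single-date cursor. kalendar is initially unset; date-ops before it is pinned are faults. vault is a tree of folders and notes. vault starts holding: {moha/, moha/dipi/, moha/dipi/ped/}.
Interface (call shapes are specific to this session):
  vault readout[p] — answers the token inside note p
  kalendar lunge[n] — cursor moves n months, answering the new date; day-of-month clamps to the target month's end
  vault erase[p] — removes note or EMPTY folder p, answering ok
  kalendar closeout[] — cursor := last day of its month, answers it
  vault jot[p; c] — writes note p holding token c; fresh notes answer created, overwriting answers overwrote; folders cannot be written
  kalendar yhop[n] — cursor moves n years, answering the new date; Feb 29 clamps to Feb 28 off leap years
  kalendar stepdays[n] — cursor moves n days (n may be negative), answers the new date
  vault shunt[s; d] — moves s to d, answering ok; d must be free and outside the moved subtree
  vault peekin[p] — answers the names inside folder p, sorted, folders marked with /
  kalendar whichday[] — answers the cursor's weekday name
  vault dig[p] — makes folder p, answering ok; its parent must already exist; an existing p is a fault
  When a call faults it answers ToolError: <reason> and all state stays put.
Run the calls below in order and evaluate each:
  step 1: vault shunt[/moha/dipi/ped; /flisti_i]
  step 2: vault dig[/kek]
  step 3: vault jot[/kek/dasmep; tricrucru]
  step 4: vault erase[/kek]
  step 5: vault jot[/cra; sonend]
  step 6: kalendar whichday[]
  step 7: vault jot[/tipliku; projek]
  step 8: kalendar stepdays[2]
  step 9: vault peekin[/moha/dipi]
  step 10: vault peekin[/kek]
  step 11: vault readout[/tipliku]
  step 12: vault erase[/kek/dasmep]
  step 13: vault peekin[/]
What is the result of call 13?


Answer: [cra, flisti_i/, kek/, moha/, tipliku]

Derivation:
>> vault shunt(s=/moha/dipi/ped, d=/flisti_i)
<< ok
>> vault dig(p=/kek)
<< ok
>> vault jot(p=/kek/dasmep, c=tricrucru)
<< created
>> vault erase(p=/kek)
<< ToolError: not empty
>> vault jot(p=/cra, c=sonend)
<< created
>> kalendar whichday()
<< ToolError: no date set
>> vault jot(p=/tipliku, c=projek)
<< created
>> kalendar stepdays(n=2)
<< ToolError: no date set
>> vault peekin(p=/moha/dipi)
<< []
>> vault peekin(p=/kek)
<< [dasmep]
>> vault readout(p=/tipliku)
<< projek
>> vault erase(p=/kek/dasmep)
<< ok
>> vault peekin(p=/)
<< [cra, flisti_i/, kek/, moha/, tipliku]


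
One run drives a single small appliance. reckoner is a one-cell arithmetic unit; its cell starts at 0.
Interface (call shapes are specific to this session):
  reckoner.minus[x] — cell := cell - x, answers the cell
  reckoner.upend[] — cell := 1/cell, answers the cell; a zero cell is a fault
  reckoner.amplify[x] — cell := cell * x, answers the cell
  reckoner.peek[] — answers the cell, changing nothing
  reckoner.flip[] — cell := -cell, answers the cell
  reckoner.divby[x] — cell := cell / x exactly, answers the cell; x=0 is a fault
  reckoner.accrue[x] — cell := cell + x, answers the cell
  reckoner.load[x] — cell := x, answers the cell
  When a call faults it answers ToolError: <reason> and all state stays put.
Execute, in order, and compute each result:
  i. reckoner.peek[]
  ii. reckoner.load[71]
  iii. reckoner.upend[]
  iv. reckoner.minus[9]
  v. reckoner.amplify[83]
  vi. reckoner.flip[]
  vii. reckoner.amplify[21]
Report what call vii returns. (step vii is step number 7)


// reckoner.peek() ~> 0
// reckoner.load(x→71) ~> 71
// reckoner.upend() ~> 1/71
// reckoner.minus(x→9) ~> -638/71
// reckoner.amplify(x→83) ~> -52954/71
// reckoner.flip() ~> 52954/71
// reckoner.amplify(x→21) ~> 1112034/71

Answer: 1112034/71


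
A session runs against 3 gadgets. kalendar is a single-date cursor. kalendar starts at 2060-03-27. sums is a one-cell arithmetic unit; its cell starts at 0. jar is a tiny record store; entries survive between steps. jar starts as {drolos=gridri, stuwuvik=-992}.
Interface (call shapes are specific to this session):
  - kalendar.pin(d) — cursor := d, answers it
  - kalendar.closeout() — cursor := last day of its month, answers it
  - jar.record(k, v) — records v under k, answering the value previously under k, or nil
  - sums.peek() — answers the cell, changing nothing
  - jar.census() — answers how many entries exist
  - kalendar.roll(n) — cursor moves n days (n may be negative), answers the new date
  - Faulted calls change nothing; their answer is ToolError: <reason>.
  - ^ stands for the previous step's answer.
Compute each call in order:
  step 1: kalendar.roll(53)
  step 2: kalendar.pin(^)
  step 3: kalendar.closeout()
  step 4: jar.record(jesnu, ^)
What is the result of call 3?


Act: kalendar.roll[n=53]
Obs: 2060-05-19
Act: kalendar.pin[d=^]
Obs: 2060-05-19
Act: kalendar.closeout[]
Obs: 2060-05-31
Act: jar.record[k=jesnu; v=^]
Obs: nil

Answer: 2060-05-31


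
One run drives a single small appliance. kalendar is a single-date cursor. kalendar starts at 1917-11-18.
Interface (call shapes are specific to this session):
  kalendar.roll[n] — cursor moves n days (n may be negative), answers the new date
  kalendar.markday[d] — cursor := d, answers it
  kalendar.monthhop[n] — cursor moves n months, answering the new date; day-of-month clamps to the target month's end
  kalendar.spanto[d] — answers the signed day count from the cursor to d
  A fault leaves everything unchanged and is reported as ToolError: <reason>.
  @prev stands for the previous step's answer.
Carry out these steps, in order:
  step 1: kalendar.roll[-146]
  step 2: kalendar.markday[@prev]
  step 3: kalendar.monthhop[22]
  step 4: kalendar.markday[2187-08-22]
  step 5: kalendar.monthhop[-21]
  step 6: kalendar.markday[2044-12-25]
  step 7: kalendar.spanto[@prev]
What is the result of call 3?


>>> roll n→-146
= 1917-06-25
>>> markday d→@prev
= 1917-06-25
>>> monthhop n→22
= 1919-04-25
>>> markday d→2187-08-22
= 2187-08-22
>>> monthhop n→-21
= 2185-11-22
>>> markday d→2044-12-25
= 2044-12-25
>>> spanto d→@prev
= 0

Answer: 1919-04-25


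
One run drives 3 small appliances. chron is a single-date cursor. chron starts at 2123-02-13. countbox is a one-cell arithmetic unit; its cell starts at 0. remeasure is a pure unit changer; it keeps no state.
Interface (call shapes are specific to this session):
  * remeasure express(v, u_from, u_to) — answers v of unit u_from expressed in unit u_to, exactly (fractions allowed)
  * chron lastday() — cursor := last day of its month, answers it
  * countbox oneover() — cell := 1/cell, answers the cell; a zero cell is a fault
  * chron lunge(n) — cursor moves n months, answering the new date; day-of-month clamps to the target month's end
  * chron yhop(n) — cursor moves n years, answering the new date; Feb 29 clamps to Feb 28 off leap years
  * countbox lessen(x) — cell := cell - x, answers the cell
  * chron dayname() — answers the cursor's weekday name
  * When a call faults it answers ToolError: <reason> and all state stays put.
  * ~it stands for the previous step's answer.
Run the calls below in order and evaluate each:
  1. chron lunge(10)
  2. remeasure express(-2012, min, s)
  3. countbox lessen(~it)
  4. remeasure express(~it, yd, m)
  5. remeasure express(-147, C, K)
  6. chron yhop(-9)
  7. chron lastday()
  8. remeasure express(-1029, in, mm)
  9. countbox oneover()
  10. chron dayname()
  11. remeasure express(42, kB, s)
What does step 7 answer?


Answer: 2114-12-31

Derivation:
==> chron lunge(10)
<== 2123-12-13
==> remeasure express(-2012, min, s)
<== -120720
==> countbox lessen(~it)
<== 120720
==> remeasure express(~it, yd, m)
<== 13798296/125
==> remeasure express(-147, C, K)
<== 2523/20
==> chron yhop(-9)
<== 2114-12-13
==> chron lastday()
<== 2114-12-31
==> remeasure express(-1029, in, mm)
<== -130683/5
==> countbox oneover()
<== 1/120720
==> chron dayname()
<== Monday
==> remeasure express(42, kB, s)
<== ToolError: incompatible units


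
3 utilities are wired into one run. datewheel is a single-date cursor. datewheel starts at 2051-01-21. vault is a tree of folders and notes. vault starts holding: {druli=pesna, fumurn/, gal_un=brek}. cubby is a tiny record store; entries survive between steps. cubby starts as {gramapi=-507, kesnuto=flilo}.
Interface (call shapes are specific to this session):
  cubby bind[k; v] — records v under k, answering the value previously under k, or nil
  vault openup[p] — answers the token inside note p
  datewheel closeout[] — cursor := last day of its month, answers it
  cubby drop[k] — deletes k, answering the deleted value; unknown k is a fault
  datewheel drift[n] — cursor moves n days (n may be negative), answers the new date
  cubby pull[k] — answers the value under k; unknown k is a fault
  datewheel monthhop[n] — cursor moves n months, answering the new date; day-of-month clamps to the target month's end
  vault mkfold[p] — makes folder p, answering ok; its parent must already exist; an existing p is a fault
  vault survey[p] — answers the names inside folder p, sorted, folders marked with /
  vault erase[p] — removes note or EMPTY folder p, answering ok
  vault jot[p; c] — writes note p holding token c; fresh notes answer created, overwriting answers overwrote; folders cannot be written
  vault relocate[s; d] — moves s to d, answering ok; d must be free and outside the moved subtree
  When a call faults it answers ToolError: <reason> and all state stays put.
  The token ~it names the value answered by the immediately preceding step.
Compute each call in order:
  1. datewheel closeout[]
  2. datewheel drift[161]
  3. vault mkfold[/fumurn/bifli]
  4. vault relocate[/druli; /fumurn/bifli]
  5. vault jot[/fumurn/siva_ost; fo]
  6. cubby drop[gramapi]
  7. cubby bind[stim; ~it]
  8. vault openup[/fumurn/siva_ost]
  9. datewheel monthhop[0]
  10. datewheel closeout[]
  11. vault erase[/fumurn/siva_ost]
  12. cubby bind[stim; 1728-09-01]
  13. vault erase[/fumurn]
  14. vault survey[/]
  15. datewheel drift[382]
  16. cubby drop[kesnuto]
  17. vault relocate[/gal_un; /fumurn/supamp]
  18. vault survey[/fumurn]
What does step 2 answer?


Using datewheel closeout(), and see 2051-01-31.
Calling datewheel drift passing n→161, → 2051-07-11.
Calling vault mkfold passing p→/fumurn/bifli, which returns ok.
Next I call vault relocate passing s→/druli, d→/fumurn/bifli, yielding ToolError: exists.
I use vault jot passing p→/fumurn/siva_ost, c→fo, and observe created.
Next I call cubby drop passing k→gramapi, giving -507.
Next I call cubby bind passing k→stim, v→~it, yielding nil.
Then vault openup passing p→/fumurn/siva_ost, giving fo.
I run datewheel monthhop passing n→0, and get 2051-07-11.
I call datewheel closeout, and get 2051-07-31.
Invoking vault erase passing p→/fumurn/siva_ost, and see ok.
I run cubby bind passing k→stim, v→1728-09-01, — result: -507.
I invoke vault erase passing p→/fumurn, and see ToolError: not empty.
Now I run vault survey passing p→/: [druli, fumurn/, gal_un].
Invoking datewheel drift passing n→382, and observe 2052-08-16.
I run cubby drop passing k→kesnuto: flilo.
Next I call vault relocate passing s→/gal_un, d→/fumurn/supamp, which returns ok.
Then vault survey passing p→/fumurn: [bifli/, supamp].

Answer: 2051-07-11


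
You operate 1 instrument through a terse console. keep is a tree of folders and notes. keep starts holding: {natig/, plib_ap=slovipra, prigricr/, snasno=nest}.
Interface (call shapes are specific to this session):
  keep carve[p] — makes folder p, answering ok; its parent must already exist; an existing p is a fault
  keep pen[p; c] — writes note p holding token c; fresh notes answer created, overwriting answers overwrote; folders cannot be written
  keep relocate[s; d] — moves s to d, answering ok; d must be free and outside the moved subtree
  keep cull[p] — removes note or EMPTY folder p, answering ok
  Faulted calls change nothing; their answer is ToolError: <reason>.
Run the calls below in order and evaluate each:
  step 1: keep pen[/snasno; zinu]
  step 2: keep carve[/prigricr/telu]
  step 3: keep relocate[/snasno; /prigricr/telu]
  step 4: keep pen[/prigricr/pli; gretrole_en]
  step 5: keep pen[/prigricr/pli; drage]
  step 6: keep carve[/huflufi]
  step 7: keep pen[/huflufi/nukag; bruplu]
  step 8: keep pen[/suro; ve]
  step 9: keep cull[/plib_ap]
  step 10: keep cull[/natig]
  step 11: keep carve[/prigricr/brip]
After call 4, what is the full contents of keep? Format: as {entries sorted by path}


~$ keep pen p: /snasno c: zinu
  overwrote
~$ keep carve p: /prigricr/telu
  ok
~$ keep relocate s: /snasno d: /prigricr/telu
  ToolError: exists
~$ keep pen p: /prigricr/pli c: gretrole_en
  created
~$ keep pen p: /prigricr/pli c: drage
  overwrote
~$ keep carve p: /huflufi
  ok
~$ keep pen p: /huflufi/nukag c: bruplu
  created
~$ keep pen p: /suro c: ve
  created
~$ keep cull p: /plib_ap
  ok
~$ keep cull p: /natig
  ok
~$ keep carve p: /prigricr/brip
  ok

Answer: {natig/, plib_ap=slovipra, prigricr/, prigricr/pli=gretrole_en, prigricr/telu/, snasno=zinu}
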